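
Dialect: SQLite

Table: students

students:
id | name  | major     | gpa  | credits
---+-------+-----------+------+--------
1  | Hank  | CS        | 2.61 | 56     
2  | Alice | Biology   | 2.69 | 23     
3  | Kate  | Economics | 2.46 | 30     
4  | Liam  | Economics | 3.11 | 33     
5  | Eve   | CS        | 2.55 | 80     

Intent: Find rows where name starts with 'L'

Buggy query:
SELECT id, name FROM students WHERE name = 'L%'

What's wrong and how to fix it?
Bug: '=' compares the literal string including the % character; pattern matching needs LIKE

Fix: Replace '=' with LIKE so 'L%' is treated as a pattern

Corrected query:
SELECT id, name FROM students WHERE name LIKE 'L%'

Result:
id | name
---+-----
4  | Liam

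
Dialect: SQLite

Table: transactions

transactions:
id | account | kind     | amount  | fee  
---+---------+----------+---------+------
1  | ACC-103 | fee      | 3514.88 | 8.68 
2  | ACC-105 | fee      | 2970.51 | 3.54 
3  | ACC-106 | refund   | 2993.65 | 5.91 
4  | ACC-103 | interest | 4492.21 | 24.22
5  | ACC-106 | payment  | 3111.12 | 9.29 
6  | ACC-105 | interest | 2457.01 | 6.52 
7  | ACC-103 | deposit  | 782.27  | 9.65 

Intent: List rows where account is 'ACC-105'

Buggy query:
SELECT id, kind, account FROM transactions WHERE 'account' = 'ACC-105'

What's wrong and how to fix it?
Bug: Single quotes denote string literals in SQL; the column name is being compared as a constant string

Fix: Reference the column as account without single quotes

Corrected query:
SELECT id, kind, account FROM transactions WHERE account = 'ACC-105'

Result:
id | kind     | account
---+----------+--------
2  | fee      | ACC-105
6  | interest | ACC-105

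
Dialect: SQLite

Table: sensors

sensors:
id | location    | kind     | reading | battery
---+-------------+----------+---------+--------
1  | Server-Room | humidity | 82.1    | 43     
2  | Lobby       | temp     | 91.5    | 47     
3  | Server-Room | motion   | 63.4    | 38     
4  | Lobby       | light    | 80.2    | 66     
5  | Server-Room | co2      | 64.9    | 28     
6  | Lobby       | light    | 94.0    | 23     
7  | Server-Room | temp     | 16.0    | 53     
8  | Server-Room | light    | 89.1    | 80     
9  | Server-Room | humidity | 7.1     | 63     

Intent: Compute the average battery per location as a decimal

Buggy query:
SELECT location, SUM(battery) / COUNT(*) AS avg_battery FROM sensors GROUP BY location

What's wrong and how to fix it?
Bug: SUM(battery) and COUNT(*) are both integers; the division truncates the fractional part

Fix: Multiply by 1.0 (or CAST to REAL) to force floating-point division

Corrected query:
SELECT location, SUM(battery) * 1.0 / COUNT(*) AS avg_battery FROM sensors GROUP BY location

Result:
location    | avg_battery
------------+------------
Lobby       | 45.333333  
Server-Room | 50.833333  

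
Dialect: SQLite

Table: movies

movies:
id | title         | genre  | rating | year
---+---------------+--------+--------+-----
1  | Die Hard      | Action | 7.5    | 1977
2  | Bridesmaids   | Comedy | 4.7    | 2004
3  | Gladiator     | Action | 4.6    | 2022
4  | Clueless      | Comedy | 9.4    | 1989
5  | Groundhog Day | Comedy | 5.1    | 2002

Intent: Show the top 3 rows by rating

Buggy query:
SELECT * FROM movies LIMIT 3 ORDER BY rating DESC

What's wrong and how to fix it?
Bug: LIMIT must come after ORDER BY

Fix: Sort with ORDER BY, then apply LIMIT

Corrected query:
SELECT * FROM movies ORDER BY rating DESC LIMIT 3

Result:
id | title         | genre  | rating | year
---+---------------+--------+--------+-----
4  | Clueless      | Comedy | 9.4    | 1989
1  | Die Hard      | Action | 7.5    | 1977
5  | Groundhog Day | Comedy | 5.1    | 2002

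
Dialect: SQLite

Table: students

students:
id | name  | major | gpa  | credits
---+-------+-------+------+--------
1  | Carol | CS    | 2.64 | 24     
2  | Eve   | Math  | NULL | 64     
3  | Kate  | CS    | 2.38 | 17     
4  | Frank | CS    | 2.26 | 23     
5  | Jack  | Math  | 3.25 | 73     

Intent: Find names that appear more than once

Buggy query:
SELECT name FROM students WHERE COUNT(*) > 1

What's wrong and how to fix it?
Bug: COUNT(*) is an aggregate and cannot be used in WHERE

Fix: GROUP BY name, then filter groups with HAVING COUNT(*) > 1

Corrected query:
SELECT name FROM students GROUP BY name HAVING COUNT(*) > 1

Result:
(no rows)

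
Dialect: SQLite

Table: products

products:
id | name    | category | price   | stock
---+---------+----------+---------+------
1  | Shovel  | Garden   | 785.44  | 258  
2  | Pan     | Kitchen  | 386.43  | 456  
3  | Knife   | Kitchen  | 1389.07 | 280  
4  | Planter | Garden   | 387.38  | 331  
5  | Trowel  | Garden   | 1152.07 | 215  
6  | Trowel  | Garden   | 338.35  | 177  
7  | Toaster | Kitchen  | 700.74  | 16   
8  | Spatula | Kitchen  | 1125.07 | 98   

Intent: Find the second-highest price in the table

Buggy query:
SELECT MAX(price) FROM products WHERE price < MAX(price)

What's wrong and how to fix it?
Bug: MAX(price) on the right of the comparison is an aggregate-in-WHERE error

Fix: Compute the overall MAX in a subquery, then take MAX of rows below it

Corrected query:
SELECT MAX(price) FROM products WHERE price < (SELECT MAX(price) FROM products)

Result:
MAX(price)
----------
1152.07   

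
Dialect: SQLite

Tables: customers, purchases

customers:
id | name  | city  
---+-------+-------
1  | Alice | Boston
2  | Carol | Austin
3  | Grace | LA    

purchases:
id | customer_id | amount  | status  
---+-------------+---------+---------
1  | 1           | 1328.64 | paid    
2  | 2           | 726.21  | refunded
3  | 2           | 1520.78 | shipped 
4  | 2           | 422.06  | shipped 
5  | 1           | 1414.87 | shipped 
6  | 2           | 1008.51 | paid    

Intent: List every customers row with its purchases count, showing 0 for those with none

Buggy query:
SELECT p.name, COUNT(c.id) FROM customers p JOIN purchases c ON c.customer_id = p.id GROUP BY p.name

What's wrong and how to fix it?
Bug: INNER JOIN drops customers rows that have no matching purchases rows

Fix: Use LEFT JOIN so parents without children still appear (COUNT(c.id) gives 0)

Corrected query:
SELECT p.name, COUNT(c.id) FROM customers p LEFT JOIN purchases c ON c.customer_id = p.id GROUP BY p.name

Result:
name  | COUNT(c.id)
------+------------
Alice | 2          
Carol | 4          
Grace | 0          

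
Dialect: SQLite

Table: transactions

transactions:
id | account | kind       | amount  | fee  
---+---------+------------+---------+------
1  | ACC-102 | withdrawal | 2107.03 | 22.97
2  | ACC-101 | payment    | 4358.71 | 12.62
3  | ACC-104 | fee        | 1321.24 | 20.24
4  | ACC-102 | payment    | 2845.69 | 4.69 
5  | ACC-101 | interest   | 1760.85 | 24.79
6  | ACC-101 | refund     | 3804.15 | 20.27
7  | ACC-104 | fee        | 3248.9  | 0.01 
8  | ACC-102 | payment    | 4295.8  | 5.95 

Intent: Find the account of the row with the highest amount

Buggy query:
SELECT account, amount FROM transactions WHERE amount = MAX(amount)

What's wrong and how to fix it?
Bug: WHERE is evaluated per row; an aggregate over the whole table isn't defined there

Fix: Wrap MAX in a scalar subquery so WHERE compares against a single value

Corrected query:
SELECT account, amount FROM transactions WHERE amount = (SELECT MAX(amount) FROM transactions)

Result:
account | amount 
--------+--------
ACC-101 | 4358.71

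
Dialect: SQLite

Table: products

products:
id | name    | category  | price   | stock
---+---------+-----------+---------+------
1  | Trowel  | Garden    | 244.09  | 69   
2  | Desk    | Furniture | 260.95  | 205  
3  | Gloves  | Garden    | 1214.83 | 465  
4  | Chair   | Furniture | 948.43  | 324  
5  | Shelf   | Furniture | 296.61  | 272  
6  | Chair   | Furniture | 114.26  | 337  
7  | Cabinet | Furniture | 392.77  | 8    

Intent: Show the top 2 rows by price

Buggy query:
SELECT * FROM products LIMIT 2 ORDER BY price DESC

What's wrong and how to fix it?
Bug: ORDER BY cannot follow LIMIT; LIMIT is the final clause

Fix: Sort with ORDER BY, then apply LIMIT

Corrected query:
SELECT * FROM products ORDER BY price DESC LIMIT 2

Result:
id | name   | category  | price   | stock
---+--------+-----------+---------+------
3  | Gloves | Garden    | 1214.83 | 465  
4  | Chair  | Furniture | 948.43  | 324  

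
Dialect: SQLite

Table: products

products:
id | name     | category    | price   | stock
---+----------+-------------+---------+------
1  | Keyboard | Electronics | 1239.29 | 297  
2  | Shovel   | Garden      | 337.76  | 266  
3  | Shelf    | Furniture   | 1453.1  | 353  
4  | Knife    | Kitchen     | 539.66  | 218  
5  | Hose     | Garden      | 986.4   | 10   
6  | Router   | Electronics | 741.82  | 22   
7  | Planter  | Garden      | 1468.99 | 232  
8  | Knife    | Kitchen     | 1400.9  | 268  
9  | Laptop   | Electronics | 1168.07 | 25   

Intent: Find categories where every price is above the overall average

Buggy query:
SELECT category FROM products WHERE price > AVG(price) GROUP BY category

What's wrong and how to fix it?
Bug: AVG() is an aggregate; it can't sit directly in WHERE

Fix: Use a subquery for AVG and a HAVING MIN(...) filter so the condition holds for every row in the group

Corrected query:
SELECT category FROM products GROUP BY category HAVING MIN(price) > (SELECT AVG(price) FROM products)

Result:
category 
---------
Furniture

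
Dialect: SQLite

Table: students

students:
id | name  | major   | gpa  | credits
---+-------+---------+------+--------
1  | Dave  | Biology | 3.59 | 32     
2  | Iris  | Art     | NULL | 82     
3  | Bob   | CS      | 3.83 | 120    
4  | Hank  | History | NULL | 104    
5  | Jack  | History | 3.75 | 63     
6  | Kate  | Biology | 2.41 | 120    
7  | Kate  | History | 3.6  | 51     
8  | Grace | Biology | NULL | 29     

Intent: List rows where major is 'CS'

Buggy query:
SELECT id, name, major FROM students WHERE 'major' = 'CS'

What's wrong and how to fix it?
Bug: Single quotes denote string literals in SQL; the column name is being compared as a constant string

Fix: Reference the column as major without single quotes

Corrected query:
SELECT id, name, major FROM students WHERE major = 'CS'

Result:
id | name | major
---+------+------
3  | Bob  | CS   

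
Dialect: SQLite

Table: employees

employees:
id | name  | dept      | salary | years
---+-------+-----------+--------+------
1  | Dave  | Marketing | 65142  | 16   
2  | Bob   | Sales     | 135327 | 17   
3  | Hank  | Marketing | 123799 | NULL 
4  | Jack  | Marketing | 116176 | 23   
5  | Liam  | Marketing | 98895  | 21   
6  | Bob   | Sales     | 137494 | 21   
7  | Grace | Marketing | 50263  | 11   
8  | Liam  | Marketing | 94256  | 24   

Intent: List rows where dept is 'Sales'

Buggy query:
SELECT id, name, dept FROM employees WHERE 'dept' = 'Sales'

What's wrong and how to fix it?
Bug: 'dept' in single quotes is a string literal, not the column; the comparison is literal-vs-literal and never true

Fix: Reference the column as dept without single quotes

Corrected query:
SELECT id, name, dept FROM employees WHERE dept = 'Sales'

Result:
id | name | dept 
---+------+------
2  | Bob  | Sales
6  | Bob  | Sales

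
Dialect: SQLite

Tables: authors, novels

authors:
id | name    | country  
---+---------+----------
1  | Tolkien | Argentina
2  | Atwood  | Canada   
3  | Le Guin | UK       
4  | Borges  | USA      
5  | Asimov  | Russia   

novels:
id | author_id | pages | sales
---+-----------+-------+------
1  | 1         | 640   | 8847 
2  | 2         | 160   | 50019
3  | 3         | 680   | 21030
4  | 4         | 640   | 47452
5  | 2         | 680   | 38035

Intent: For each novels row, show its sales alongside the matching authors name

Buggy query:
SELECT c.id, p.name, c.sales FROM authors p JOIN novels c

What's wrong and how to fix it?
Bug: Missing join condition: each novels row is matched to all authors rows instead of just its own

Fix: Specify the join condition linking the foreign key to the parent id

Corrected query:
SELECT c.id, p.name, c.sales FROM authors p JOIN novels c ON c.author_id = p.id

Result:
id | name    | sales
---+---------+------
1  | Tolkien | 8847 
2  | Atwood  | 50019
3  | Le Guin | 21030
4  | Borges  | 47452
5  | Atwood  | 38035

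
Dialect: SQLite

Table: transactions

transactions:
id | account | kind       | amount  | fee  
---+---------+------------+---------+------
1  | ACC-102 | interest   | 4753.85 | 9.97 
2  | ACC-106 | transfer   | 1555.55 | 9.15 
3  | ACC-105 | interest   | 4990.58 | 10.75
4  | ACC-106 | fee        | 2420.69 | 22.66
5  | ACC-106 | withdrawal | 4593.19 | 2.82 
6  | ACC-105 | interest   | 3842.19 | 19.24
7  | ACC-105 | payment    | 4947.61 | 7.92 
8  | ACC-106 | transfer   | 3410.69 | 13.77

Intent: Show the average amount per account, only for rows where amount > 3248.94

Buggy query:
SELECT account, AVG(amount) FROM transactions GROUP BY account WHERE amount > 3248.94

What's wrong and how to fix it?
Bug: WHERE cannot follow GROUP BY

Fix: Move the WHERE clause before GROUP BY

Corrected query:
SELECT account, AVG(amount) FROM transactions WHERE amount > 3248.94 GROUP BY account

Result:
account | AVG(amount)
--------+------------
ACC-102 | 4753.85    
ACC-105 | 4593.46    
ACC-106 | 4001.94    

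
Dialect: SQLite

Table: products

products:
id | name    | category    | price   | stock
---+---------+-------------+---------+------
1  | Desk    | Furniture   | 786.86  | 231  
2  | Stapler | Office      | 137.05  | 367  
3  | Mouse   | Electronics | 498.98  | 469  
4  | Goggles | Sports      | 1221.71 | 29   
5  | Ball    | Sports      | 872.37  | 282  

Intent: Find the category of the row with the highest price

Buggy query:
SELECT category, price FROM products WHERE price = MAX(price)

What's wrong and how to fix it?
Bug: WHERE is evaluated per row; an aggregate over the whole table isn't defined there

Fix: Use a subquery: WHERE price = (SELECT MAX(price) FROM products)

Corrected query:
SELECT category, price FROM products WHERE price = (SELECT MAX(price) FROM products)

Result:
category | price  
---------+--------
Sports   | 1221.71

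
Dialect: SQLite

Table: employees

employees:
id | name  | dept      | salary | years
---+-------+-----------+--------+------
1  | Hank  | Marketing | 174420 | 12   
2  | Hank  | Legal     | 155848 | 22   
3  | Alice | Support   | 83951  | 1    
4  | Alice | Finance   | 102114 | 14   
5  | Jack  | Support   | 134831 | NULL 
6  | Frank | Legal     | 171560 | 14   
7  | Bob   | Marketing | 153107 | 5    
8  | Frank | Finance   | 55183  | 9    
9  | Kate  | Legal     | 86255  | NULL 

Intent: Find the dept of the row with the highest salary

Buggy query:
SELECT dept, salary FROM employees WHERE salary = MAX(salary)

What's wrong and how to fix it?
Bug: WHERE is evaluated per row; an aggregate over the whole table isn't defined there

Fix: Use a subquery: WHERE salary = (SELECT MAX(salary) FROM employees)

Corrected query:
SELECT dept, salary FROM employees WHERE salary = (SELECT MAX(salary) FROM employees)

Result:
dept      | salary
----------+-------
Marketing | 174420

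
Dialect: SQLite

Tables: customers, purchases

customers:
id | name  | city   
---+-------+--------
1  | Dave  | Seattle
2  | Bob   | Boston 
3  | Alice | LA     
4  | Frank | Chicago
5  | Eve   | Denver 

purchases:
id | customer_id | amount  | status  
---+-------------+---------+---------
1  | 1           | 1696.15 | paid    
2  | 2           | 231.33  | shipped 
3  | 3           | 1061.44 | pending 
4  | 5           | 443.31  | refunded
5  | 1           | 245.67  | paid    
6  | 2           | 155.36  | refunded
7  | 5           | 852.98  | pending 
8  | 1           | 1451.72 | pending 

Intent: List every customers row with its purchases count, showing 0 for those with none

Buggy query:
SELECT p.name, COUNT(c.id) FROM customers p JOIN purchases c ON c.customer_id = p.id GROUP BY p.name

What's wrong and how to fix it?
Bug: INNER JOIN drops customers rows that have no matching purchases rows

Fix: Switch to LEFT JOIN to retain unmatched parent rows

Corrected query:
SELECT p.name, COUNT(c.id) FROM customers p LEFT JOIN purchases c ON c.customer_id = p.id GROUP BY p.name

Result:
name  | COUNT(c.id)
------+------------
Alice | 1          
Bob   | 2          
Dave  | 3          
Eve   | 2          
Frank | 0          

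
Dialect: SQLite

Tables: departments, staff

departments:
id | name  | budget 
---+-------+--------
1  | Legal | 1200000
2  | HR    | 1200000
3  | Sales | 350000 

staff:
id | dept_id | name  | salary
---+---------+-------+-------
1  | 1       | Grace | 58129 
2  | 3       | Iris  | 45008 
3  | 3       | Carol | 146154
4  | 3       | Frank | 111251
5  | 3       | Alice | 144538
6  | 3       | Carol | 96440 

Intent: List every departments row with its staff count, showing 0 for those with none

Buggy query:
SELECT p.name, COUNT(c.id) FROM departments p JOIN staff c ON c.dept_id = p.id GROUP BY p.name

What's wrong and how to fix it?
Bug: INNER JOIN drops departments rows that have no matching staff rows

Fix: Use LEFT JOIN so parents without children still appear (COUNT(c.id) gives 0)

Corrected query:
SELECT p.name, COUNT(c.id) FROM departments p LEFT JOIN staff c ON c.dept_id = p.id GROUP BY p.name

Result:
name  | COUNT(c.id)
------+------------
HR    | 0          
Legal | 1          
Sales | 5          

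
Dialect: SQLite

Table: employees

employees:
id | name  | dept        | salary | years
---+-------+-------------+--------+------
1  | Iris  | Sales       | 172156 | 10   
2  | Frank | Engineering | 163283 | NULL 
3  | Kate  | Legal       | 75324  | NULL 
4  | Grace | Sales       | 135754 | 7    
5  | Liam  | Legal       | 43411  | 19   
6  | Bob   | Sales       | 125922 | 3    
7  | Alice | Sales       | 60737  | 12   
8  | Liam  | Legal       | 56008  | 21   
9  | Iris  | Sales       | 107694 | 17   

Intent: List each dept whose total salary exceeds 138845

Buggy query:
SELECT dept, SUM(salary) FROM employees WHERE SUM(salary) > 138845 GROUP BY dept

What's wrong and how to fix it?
Bug: SUM(salary) is an aggregate, but WHERE filters rows before aggregation

Fix: Use HAVING (which filters groups after aggregation) instead of WHERE

Corrected query:
SELECT dept, SUM(salary) FROM employees GROUP BY dept HAVING SUM(salary) > 138845

Result:
dept        | SUM(salary)
------------+------------
Engineering | 163283     
Legal       | 174743     
Sales       | 602263     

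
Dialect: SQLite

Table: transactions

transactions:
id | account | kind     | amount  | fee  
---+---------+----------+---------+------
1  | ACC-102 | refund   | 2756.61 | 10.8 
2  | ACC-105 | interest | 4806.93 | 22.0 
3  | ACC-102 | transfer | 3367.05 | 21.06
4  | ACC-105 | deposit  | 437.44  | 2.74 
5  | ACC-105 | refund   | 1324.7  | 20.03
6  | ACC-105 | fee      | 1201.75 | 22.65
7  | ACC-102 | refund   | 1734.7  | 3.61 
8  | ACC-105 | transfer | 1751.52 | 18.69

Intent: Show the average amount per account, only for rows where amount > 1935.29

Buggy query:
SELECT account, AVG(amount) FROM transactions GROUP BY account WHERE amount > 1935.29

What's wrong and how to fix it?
Bug: WHERE cannot follow GROUP BY

Fix: Move the WHERE clause before GROUP BY

Corrected query:
SELECT account, AVG(amount) FROM transactions WHERE amount > 1935.29 GROUP BY account

Result:
account | AVG(amount)
--------+------------
ACC-102 | 3061.83    
ACC-105 | 4806.93    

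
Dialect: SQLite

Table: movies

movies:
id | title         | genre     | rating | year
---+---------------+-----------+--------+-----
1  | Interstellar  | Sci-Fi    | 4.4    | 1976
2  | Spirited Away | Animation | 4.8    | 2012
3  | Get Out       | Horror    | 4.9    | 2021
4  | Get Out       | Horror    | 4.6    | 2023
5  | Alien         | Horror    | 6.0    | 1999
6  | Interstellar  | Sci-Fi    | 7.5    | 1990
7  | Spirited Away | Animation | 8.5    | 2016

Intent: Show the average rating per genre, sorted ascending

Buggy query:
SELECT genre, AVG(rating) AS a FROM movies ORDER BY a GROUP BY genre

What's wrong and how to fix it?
Bug: ORDER BY appears before GROUP BY; SQL clause order requires GROUP BY first

Fix: Reorder: SELECT … FROM … GROUP BY … ORDER BY …

Corrected query:
SELECT genre, AVG(rating) AS a FROM movies GROUP BY genre ORDER BY a

Result:
genre     | a       
----------+---------
Horror    | 5.166667
Sci-Fi    | 5.95    
Animation | 6.65    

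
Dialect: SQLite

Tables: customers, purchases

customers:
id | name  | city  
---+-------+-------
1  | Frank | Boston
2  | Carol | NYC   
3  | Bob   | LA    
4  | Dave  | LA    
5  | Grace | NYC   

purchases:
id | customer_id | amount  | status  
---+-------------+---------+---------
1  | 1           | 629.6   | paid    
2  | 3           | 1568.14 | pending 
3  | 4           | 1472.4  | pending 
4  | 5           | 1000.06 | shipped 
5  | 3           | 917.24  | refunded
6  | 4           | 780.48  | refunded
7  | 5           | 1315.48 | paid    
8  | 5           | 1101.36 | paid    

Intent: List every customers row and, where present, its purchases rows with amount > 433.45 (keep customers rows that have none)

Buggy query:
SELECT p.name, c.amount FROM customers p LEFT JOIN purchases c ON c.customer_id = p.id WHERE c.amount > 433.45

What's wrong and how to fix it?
Bug: Filtering c.amount in WHERE discards the NULL rows produced by LEFT JOIN, turning it into an inner join

Fix: Move the right-table condition into the ON clause so unmatched parents are kept

Corrected query:
SELECT p.name, c.amount FROM customers p LEFT JOIN purchases c ON c.customer_id = p.id AND c.amount > 433.45

Result:
name  | amount 
------+--------
Frank | 629.6  
Carol | NULL   
Bob   | 917.24 
Bob   | 1568.14
Dave  | 780.48 
Dave  | 1472.4 
Grace | 1000.06
Grace | 1101.36
Grace | 1315.48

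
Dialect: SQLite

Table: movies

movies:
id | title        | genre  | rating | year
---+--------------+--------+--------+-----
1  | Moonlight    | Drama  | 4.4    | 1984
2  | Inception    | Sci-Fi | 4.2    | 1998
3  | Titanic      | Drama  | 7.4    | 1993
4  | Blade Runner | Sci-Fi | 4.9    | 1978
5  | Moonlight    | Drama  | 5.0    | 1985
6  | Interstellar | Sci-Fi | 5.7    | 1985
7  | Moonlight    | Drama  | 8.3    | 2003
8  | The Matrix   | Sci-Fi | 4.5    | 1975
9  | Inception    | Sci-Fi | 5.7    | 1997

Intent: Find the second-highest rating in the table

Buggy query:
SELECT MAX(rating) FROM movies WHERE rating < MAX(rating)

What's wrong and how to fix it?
Bug: The inner MAX is an aggregate inside WHERE, which is not allowed

Fix: Compute the overall MAX in a subquery, then take MAX of rows below it

Corrected query:
SELECT MAX(rating) FROM movies WHERE rating < (SELECT MAX(rating) FROM movies)

Result:
MAX(rating)
-----------
7.4        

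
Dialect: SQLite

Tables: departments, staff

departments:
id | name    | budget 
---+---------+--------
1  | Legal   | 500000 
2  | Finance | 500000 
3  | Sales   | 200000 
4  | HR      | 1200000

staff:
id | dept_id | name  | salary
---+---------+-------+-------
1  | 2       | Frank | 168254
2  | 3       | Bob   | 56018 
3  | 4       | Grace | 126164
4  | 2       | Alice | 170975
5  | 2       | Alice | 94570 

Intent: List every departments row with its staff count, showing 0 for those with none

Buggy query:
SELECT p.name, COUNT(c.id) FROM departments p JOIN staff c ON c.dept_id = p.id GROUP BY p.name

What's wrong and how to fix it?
Bug: INNER JOIN drops departments rows that have no matching staff rows

Fix: Switch to LEFT JOIN to retain unmatched parent rows

Corrected query:
SELECT p.name, COUNT(c.id) FROM departments p LEFT JOIN staff c ON c.dept_id = p.id GROUP BY p.name

Result:
name    | COUNT(c.id)
--------+------------
Finance | 3          
HR      | 1          
Legal   | 0          
Sales   | 1          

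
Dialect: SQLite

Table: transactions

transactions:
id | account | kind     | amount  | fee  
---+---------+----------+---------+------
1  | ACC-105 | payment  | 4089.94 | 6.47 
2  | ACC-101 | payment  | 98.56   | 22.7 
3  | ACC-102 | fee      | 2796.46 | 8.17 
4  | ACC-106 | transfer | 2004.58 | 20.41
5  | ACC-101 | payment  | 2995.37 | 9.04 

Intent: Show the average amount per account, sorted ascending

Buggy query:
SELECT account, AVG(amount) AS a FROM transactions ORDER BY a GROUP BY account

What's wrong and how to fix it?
Bug: GROUP BY must precede ORDER BY

Fix: Reorder: SELECT … FROM … GROUP BY … ORDER BY …

Corrected query:
SELECT account, AVG(amount) AS a FROM transactions GROUP BY account ORDER BY a

Result:
account | a       
--------+---------
ACC-101 | 1546.965
ACC-106 | 2004.58 
ACC-102 | 2796.46 
ACC-105 | 4089.94 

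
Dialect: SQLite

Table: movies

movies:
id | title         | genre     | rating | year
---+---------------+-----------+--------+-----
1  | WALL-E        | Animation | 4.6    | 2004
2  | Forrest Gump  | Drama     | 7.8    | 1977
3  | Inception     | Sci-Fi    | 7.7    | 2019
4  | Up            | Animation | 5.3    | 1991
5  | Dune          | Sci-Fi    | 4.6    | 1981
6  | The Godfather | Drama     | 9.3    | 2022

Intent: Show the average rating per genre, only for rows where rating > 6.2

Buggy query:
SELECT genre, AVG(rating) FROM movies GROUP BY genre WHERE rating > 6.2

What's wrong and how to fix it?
Bug: Row-level WHERE must come before GROUP BY in the clause order

Fix: Place WHERE between FROM and GROUP BY

Corrected query:
SELECT genre, AVG(rating) FROM movies WHERE rating > 6.2 GROUP BY genre

Result:
genre  | AVG(rating)
-------+------------
Drama  | 8.55       
Sci-Fi | 7.7        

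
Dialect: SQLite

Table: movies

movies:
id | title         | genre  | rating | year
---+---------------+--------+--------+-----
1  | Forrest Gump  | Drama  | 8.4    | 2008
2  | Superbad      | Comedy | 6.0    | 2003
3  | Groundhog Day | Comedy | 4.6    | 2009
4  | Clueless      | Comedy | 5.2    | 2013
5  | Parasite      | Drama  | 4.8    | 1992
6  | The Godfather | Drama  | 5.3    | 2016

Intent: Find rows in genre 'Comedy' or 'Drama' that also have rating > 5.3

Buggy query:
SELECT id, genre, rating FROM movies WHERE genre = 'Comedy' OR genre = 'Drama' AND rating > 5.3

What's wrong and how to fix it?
Bug: Without parentheses, AND is evaluated before OR, so the rating filter only applies to the 'Drama' branch

Fix: Group the OR with parentheses (or use IN), then AND the threshold

Corrected query:
SELECT id, genre, rating FROM movies WHERE (genre = 'Comedy' OR genre = 'Drama') AND rating > 5.3

Result:
id | genre  | rating
---+--------+-------
1  | Drama  | 8.4   
2  | Comedy | 6     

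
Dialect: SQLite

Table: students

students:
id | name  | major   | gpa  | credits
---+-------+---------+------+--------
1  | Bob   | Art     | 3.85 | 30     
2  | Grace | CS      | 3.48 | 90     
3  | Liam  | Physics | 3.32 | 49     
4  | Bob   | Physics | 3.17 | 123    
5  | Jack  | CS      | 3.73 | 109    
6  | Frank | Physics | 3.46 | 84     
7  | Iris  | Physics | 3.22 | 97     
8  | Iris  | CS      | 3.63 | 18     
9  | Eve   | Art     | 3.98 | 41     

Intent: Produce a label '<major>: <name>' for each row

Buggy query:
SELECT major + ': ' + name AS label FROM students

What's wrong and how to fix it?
Bug: '+' is numeric addition; on text columns SQLite converts them to 0 instead of concatenating

Fix: Replace + with || to concatenate text

Corrected query:
SELECT major || ': ' || name AS label FROM students

Result:
label         
--------------
Art: Bob      
CS: Grace     
Physics: Liam 
Physics: Bob  
CS: Jack      
Physics: Frank
Physics: Iris 
CS: Iris      
Art: Eve      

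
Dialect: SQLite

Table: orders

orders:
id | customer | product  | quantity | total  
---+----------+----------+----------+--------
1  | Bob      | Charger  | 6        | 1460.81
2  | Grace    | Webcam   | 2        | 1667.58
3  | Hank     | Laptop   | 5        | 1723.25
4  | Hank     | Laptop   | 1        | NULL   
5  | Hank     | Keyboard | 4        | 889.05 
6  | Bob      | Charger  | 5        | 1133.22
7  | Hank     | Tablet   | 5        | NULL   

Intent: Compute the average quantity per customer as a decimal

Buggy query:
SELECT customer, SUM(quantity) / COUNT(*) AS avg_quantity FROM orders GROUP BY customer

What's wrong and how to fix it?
Bug: SUM(quantity) and COUNT(*) are both integers; the division truncates the fractional part

Fix: Cast one side to REAL so the division keeps the fractional part

Corrected query:
SELECT customer, SUM(quantity) * 1.0 / COUNT(*) AS avg_quantity FROM orders GROUP BY customer

Result:
customer | avg_quantity
---------+-------------
Bob      | 5.5         
Grace    | 2           
Hank     | 3.75        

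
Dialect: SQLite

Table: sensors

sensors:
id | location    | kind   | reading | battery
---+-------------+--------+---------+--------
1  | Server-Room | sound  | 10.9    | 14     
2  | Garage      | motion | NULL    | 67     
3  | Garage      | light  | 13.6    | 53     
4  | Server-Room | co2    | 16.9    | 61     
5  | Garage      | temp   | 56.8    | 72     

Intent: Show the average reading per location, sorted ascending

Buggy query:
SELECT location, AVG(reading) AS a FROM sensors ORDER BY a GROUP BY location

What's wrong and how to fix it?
Bug: ORDER BY appears before GROUP BY; SQL clause order requires GROUP BY first

Fix: Move ORDER BY to the end, after GROUP BY

Corrected query:
SELECT location, AVG(reading) AS a FROM sensors GROUP BY location ORDER BY a

Result:
location    | a   
------------+-----
Server-Room | 13.9
Garage      | 35.2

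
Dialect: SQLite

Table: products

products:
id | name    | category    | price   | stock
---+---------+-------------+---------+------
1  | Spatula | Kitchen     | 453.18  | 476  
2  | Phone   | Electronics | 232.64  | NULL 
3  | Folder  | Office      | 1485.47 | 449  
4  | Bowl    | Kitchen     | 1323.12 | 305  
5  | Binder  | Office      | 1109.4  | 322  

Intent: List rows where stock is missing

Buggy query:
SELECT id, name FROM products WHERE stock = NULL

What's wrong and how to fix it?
Bug: Comparing to NULL with '=' never matches; NULL = NULL is unknown, not true

Fix: Use IS NULL to test for NULL

Corrected query:
SELECT id, name FROM products WHERE stock IS NULL

Result:
id | name 
---+------
2  | Phone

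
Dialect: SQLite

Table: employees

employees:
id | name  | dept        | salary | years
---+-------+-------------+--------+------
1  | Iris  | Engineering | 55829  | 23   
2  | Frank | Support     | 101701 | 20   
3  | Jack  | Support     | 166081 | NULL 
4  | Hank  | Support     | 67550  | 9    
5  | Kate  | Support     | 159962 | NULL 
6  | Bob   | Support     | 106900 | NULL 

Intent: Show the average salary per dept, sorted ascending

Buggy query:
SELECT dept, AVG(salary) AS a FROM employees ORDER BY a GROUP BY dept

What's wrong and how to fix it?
Bug: GROUP BY must precede ORDER BY

Fix: Reorder: SELECT … FROM … GROUP BY … ORDER BY …

Corrected query:
SELECT dept, AVG(salary) AS a FROM employees GROUP BY dept ORDER BY a

Result:
dept        | a       
------------+---------
Engineering | 55829   
Support     | 120438.8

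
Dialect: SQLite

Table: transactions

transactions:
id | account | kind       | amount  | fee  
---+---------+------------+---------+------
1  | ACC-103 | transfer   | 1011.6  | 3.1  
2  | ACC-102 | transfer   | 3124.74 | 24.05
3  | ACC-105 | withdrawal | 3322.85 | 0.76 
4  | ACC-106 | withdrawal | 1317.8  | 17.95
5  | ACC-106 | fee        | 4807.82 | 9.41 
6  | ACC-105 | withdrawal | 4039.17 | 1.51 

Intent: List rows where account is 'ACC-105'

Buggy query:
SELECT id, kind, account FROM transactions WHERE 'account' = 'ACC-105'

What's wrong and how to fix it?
Bug: 'account' in single quotes is a string literal, not the column; the comparison is literal-vs-literal and never true

Fix: Reference the column as account without single quotes

Corrected query:
SELECT id, kind, account FROM transactions WHERE account = 'ACC-105'

Result:
id | kind       | account
---+------------+--------
3  | withdrawal | ACC-105
6  | withdrawal | ACC-105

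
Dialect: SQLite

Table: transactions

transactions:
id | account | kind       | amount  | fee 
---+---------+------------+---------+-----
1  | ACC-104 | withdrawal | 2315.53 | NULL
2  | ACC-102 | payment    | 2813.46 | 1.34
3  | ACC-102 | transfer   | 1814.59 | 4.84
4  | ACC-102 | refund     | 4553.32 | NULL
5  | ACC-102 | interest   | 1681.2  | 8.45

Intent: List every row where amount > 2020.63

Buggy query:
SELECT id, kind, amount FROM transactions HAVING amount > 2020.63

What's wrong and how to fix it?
Bug: This is a non-aggregate query (no GROUP BY, no aggregates), so in SQLite the HAVING clause is invalid here; a row-level condition belongs in WHERE

Fix: Replace HAVING with WHERE since the condition applies to individual rows

Corrected query:
SELECT id, kind, amount FROM transactions WHERE amount > 2020.63

Result:
id | kind       | amount 
---+------------+--------
1  | withdrawal | 2315.53
2  | payment    | 2813.46
4  | refund     | 4553.32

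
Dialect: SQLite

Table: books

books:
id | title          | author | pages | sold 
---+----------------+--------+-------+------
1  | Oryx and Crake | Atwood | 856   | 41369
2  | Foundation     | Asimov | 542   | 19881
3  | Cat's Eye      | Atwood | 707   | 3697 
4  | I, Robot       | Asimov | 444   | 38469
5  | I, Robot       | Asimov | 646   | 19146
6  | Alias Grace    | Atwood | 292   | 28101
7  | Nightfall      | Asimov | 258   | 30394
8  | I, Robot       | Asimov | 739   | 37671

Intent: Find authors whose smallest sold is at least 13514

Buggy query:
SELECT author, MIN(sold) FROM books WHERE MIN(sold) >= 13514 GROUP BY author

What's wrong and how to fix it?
Bug: MIN() in WHERE is a misuse of aggregate

Fix: Use HAVING for the per-group MIN condition

Corrected query:
SELECT author, MIN(sold) FROM books GROUP BY author HAVING MIN(sold) >= 13514

Result:
author | MIN(sold)
-------+----------
Asimov | 19146    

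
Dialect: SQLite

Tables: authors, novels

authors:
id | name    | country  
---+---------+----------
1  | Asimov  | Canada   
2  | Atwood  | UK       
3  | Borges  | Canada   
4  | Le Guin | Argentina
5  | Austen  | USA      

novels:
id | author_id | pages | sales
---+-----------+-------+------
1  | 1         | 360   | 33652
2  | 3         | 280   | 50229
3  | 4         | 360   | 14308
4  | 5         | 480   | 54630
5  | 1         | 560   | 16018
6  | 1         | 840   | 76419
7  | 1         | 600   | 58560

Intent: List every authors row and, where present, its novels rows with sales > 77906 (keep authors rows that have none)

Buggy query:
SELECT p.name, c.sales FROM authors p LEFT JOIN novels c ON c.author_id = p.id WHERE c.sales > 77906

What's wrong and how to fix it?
Bug: Filtering c.sales in WHERE discards the NULL rows produced by LEFT JOIN, turning it into an inner join

Fix: Move the right-table condition into the ON clause so unmatched parents are kept

Corrected query:
SELECT p.name, c.sales FROM authors p LEFT JOIN novels c ON c.author_id = p.id AND c.sales > 77906

Result:
name    | sales
--------+------
Asimov  | NULL 
Atwood  | NULL 
Borges  | NULL 
Le Guin | NULL 
Austen  | NULL 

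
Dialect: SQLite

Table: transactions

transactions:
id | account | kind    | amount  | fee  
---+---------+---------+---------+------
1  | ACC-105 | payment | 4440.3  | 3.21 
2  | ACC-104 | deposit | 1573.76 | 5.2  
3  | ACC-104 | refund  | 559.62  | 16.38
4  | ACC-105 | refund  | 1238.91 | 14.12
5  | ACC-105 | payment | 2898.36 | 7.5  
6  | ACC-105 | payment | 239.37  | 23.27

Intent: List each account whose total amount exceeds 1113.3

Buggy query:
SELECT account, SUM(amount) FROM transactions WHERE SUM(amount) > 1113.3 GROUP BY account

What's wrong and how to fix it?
Bug: Aggregate functions cannot appear in a WHERE clause

Fix: Move the aggregate condition to a HAVING clause

Corrected query:
SELECT account, SUM(amount) FROM transactions GROUP BY account HAVING SUM(amount) > 1113.3

Result:
account | SUM(amount)
--------+------------
ACC-104 | 2133.38    
ACC-105 | 8816.94    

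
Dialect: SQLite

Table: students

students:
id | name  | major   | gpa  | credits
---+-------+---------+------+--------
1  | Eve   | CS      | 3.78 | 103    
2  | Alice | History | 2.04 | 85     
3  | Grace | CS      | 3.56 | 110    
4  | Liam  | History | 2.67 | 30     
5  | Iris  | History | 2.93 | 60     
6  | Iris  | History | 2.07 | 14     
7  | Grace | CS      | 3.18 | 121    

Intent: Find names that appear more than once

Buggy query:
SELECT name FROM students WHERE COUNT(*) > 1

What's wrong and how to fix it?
Bug: COUNT(*) is an aggregate and cannot be used in WHERE

Fix: GROUP BY name, then filter groups with HAVING COUNT(*) > 1

Corrected query:
SELECT name FROM students GROUP BY name HAVING COUNT(*) > 1

Result:
name 
-----
Grace
Iris 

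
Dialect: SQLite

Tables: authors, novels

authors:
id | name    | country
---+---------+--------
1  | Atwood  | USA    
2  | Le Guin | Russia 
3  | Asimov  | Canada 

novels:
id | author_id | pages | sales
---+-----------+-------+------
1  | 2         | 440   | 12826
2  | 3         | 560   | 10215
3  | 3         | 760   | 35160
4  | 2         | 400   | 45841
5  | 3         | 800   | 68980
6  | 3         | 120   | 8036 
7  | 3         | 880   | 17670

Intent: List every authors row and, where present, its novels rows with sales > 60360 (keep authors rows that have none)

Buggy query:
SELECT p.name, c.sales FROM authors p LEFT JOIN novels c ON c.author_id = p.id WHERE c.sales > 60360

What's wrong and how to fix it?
Bug: A WHERE condition on the right-hand table after LEFT JOIN drops unmatched parents

Fix: Move the right-table condition into the ON clause so unmatched parents are kept

Corrected query:
SELECT p.name, c.sales FROM authors p LEFT JOIN novels c ON c.author_id = p.id AND c.sales > 60360

Result:
name    | sales
--------+------
Atwood  | NULL 
Le Guin | NULL 
Asimov  | 68980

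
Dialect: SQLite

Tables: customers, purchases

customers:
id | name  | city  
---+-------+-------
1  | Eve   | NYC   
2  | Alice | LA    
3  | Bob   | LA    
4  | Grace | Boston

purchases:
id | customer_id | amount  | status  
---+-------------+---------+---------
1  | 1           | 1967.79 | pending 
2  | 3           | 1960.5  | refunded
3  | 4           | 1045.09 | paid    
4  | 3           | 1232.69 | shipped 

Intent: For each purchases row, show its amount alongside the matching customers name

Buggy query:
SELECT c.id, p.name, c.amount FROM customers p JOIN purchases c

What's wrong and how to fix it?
Bug: JOIN with no ON clause produces a cartesian product; every purchases row pairs with every customers row

Fix: Add ON c.customer_id = p.id to the JOIN

Corrected query:
SELECT c.id, p.name, c.amount FROM customers p JOIN purchases c ON c.customer_id = p.id

Result:
id | name  | amount 
---+-------+--------
1  | Eve   | 1967.79
2  | Bob   | 1960.5 
3  | Grace | 1045.09
4  | Bob   | 1232.69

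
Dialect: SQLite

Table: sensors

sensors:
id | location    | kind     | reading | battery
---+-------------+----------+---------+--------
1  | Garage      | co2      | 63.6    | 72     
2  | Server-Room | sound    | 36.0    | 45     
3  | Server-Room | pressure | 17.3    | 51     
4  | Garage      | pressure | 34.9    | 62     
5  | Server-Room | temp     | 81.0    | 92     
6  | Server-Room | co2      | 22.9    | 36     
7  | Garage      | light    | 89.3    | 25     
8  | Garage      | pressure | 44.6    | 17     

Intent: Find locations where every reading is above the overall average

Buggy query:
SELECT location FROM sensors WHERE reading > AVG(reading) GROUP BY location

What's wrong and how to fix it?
Bug: WHERE evaluates per row before aggregation, so AVG() is unavailable

Fix: Use a subquery for AVG and a HAVING MIN(...) filter so the condition holds for every row in the group

Corrected query:
SELECT location FROM sensors GROUP BY location HAVING MIN(reading) > (SELECT AVG(reading) FROM sensors)

Result:
(no rows)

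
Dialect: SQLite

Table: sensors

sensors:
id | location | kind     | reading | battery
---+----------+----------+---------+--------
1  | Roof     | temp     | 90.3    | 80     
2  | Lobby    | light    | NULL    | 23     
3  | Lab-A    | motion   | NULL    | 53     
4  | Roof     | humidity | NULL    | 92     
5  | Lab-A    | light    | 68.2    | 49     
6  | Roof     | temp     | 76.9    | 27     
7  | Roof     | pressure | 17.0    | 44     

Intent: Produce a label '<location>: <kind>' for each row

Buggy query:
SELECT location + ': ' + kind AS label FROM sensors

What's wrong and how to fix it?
Bug: '+' is numeric addition; on text columns SQLite converts them to 0 instead of concatenating

Fix: Use the || operator for string concatenation

Corrected query:
SELECT location || ': ' || kind AS label FROM sensors

Result:
label         
--------------
Roof: temp    
Lobby: light  
Lab-A: motion 
Roof: humidity
Lab-A: light  
Roof: temp    
Roof: pressure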